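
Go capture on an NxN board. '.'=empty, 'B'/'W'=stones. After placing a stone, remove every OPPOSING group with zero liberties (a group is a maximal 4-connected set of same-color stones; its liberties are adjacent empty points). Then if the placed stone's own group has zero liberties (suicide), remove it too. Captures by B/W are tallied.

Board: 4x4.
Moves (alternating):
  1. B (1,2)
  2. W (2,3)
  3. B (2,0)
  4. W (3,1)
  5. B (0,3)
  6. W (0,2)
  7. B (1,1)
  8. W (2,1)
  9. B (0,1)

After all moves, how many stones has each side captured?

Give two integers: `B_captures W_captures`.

Answer: 1 0

Derivation:
Move 1: B@(1,2) -> caps B=0 W=0
Move 2: W@(2,3) -> caps B=0 W=0
Move 3: B@(2,0) -> caps B=0 W=0
Move 4: W@(3,1) -> caps B=0 W=0
Move 5: B@(0,3) -> caps B=0 W=0
Move 6: W@(0,2) -> caps B=0 W=0
Move 7: B@(1,1) -> caps B=0 W=0
Move 8: W@(2,1) -> caps B=0 W=0
Move 9: B@(0,1) -> caps B=1 W=0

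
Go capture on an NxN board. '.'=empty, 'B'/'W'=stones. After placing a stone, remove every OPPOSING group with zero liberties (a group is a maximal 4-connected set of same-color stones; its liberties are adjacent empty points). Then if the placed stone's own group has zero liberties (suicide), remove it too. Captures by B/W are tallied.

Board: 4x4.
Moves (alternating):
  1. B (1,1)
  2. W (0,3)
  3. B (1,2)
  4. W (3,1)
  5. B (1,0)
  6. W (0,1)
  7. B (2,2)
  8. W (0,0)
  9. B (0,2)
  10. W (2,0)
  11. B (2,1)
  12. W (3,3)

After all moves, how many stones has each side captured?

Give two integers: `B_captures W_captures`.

Move 1: B@(1,1) -> caps B=0 W=0
Move 2: W@(0,3) -> caps B=0 W=0
Move 3: B@(1,2) -> caps B=0 W=0
Move 4: W@(3,1) -> caps B=0 W=0
Move 5: B@(1,0) -> caps B=0 W=0
Move 6: W@(0,1) -> caps B=0 W=0
Move 7: B@(2,2) -> caps B=0 W=0
Move 8: W@(0,0) -> caps B=0 W=0
Move 9: B@(0,2) -> caps B=2 W=0
Move 10: W@(2,0) -> caps B=2 W=0
Move 11: B@(2,1) -> caps B=2 W=0
Move 12: W@(3,3) -> caps B=2 W=0

Answer: 2 0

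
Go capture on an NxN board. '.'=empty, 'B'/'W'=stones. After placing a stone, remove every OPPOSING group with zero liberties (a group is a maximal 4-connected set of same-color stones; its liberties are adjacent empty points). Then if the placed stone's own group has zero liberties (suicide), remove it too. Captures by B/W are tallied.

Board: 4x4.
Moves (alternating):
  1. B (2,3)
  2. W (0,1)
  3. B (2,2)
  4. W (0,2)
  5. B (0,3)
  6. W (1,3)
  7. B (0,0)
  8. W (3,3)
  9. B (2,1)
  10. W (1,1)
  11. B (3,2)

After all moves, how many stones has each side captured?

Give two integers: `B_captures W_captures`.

Answer: 1 1

Derivation:
Move 1: B@(2,3) -> caps B=0 W=0
Move 2: W@(0,1) -> caps B=0 W=0
Move 3: B@(2,2) -> caps B=0 W=0
Move 4: W@(0,2) -> caps B=0 W=0
Move 5: B@(0,3) -> caps B=0 W=0
Move 6: W@(1,3) -> caps B=0 W=1
Move 7: B@(0,0) -> caps B=0 W=1
Move 8: W@(3,3) -> caps B=0 W=1
Move 9: B@(2,1) -> caps B=0 W=1
Move 10: W@(1,1) -> caps B=0 W=1
Move 11: B@(3,2) -> caps B=1 W=1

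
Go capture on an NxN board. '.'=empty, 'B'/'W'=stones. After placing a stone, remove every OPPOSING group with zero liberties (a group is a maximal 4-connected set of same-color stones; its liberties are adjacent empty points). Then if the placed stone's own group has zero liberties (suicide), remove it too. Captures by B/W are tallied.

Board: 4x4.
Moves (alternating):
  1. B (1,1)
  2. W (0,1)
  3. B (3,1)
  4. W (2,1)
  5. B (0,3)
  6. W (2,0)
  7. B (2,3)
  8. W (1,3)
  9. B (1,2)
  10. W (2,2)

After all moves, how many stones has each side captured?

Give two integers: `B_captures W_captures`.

Answer: 1 0

Derivation:
Move 1: B@(1,1) -> caps B=0 W=0
Move 2: W@(0,1) -> caps B=0 W=0
Move 3: B@(3,1) -> caps B=0 W=0
Move 4: W@(2,1) -> caps B=0 W=0
Move 5: B@(0,3) -> caps B=0 W=0
Move 6: W@(2,0) -> caps B=0 W=0
Move 7: B@(2,3) -> caps B=0 W=0
Move 8: W@(1,3) -> caps B=0 W=0
Move 9: B@(1,2) -> caps B=1 W=0
Move 10: W@(2,2) -> caps B=1 W=0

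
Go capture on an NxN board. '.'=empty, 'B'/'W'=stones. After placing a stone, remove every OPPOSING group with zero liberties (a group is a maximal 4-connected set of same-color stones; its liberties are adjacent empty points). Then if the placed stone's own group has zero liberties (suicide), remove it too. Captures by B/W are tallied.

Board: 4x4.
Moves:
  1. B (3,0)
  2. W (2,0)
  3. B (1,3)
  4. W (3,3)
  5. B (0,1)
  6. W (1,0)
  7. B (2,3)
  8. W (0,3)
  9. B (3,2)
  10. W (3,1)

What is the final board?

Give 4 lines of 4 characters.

Answer: .B.W
W..B
W..B
.WB.

Derivation:
Move 1: B@(3,0) -> caps B=0 W=0
Move 2: W@(2,0) -> caps B=0 W=0
Move 3: B@(1,3) -> caps B=0 W=0
Move 4: W@(3,3) -> caps B=0 W=0
Move 5: B@(0,1) -> caps B=0 W=0
Move 6: W@(1,0) -> caps B=0 W=0
Move 7: B@(2,3) -> caps B=0 W=0
Move 8: W@(0,3) -> caps B=0 W=0
Move 9: B@(3,2) -> caps B=1 W=0
Move 10: W@(3,1) -> caps B=1 W=1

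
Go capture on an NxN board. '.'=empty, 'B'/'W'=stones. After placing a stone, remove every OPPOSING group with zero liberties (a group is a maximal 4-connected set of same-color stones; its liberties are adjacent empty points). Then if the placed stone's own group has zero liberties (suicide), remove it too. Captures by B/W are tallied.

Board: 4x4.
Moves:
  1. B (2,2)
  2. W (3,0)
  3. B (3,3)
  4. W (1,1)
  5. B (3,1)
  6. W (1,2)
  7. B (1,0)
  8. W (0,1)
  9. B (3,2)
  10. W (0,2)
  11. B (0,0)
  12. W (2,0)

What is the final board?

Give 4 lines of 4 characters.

Move 1: B@(2,2) -> caps B=0 W=0
Move 2: W@(3,0) -> caps B=0 W=0
Move 3: B@(3,3) -> caps B=0 W=0
Move 4: W@(1,1) -> caps B=0 W=0
Move 5: B@(3,1) -> caps B=0 W=0
Move 6: W@(1,2) -> caps B=0 W=0
Move 7: B@(1,0) -> caps B=0 W=0
Move 8: W@(0,1) -> caps B=0 W=0
Move 9: B@(3,2) -> caps B=0 W=0
Move 10: W@(0,2) -> caps B=0 W=0
Move 11: B@(0,0) -> caps B=0 W=0
Move 12: W@(2,0) -> caps B=0 W=2

Answer: .WW.
.WW.
W.B.
WBBB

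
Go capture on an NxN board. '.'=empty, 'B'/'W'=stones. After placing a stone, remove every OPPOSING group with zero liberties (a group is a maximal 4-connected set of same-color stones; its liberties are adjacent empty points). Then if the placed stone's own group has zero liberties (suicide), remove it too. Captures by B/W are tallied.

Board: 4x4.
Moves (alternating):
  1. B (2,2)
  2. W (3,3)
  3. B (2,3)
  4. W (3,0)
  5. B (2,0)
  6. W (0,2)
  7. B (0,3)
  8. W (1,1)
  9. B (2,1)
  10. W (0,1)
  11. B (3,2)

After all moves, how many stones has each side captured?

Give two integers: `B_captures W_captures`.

Move 1: B@(2,2) -> caps B=0 W=0
Move 2: W@(3,3) -> caps B=0 W=0
Move 3: B@(2,3) -> caps B=0 W=0
Move 4: W@(3,0) -> caps B=0 W=0
Move 5: B@(2,0) -> caps B=0 W=0
Move 6: W@(0,2) -> caps B=0 W=0
Move 7: B@(0,3) -> caps B=0 W=0
Move 8: W@(1,1) -> caps B=0 W=0
Move 9: B@(2,1) -> caps B=0 W=0
Move 10: W@(0,1) -> caps B=0 W=0
Move 11: B@(3,2) -> caps B=1 W=0

Answer: 1 0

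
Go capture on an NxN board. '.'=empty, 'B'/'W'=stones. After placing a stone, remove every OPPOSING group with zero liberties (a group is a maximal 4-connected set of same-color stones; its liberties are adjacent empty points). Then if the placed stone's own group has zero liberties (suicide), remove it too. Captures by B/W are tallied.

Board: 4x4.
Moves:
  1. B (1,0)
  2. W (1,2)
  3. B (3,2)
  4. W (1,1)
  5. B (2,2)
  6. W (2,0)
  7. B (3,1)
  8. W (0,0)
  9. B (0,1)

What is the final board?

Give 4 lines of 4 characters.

Answer: WB..
.WW.
W.B.
.BB.

Derivation:
Move 1: B@(1,0) -> caps B=0 W=0
Move 2: W@(1,2) -> caps B=0 W=0
Move 3: B@(3,2) -> caps B=0 W=0
Move 4: W@(1,1) -> caps B=0 W=0
Move 5: B@(2,2) -> caps B=0 W=0
Move 6: W@(2,0) -> caps B=0 W=0
Move 7: B@(3,1) -> caps B=0 W=0
Move 8: W@(0,0) -> caps B=0 W=1
Move 9: B@(0,1) -> caps B=0 W=1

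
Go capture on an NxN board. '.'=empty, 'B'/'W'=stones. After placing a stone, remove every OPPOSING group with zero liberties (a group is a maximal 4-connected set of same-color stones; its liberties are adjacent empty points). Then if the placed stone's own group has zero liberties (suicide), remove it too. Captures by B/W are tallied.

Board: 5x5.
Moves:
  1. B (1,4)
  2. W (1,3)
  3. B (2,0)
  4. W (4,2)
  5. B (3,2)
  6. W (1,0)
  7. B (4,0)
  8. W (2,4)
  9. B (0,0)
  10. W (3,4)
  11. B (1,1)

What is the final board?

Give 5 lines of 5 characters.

Answer: B....
.B.WB
B...W
..B.W
B.W..

Derivation:
Move 1: B@(1,4) -> caps B=0 W=0
Move 2: W@(1,3) -> caps B=0 W=0
Move 3: B@(2,0) -> caps B=0 W=0
Move 4: W@(4,2) -> caps B=0 W=0
Move 5: B@(3,2) -> caps B=0 W=0
Move 6: W@(1,0) -> caps B=0 W=0
Move 7: B@(4,0) -> caps B=0 W=0
Move 8: W@(2,4) -> caps B=0 W=0
Move 9: B@(0,0) -> caps B=0 W=0
Move 10: W@(3,4) -> caps B=0 W=0
Move 11: B@(1,1) -> caps B=1 W=0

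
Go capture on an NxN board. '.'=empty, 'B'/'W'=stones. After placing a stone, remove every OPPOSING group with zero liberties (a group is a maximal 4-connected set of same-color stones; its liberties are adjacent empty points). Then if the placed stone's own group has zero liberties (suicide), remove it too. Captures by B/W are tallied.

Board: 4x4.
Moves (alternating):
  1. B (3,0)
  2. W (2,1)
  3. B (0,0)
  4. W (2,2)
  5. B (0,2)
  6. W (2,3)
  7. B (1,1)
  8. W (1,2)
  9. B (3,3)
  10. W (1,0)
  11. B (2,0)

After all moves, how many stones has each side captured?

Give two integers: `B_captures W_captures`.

Move 1: B@(3,0) -> caps B=0 W=0
Move 2: W@(2,1) -> caps B=0 W=0
Move 3: B@(0,0) -> caps B=0 W=0
Move 4: W@(2,2) -> caps B=0 W=0
Move 5: B@(0,2) -> caps B=0 W=0
Move 6: W@(2,3) -> caps B=0 W=0
Move 7: B@(1,1) -> caps B=0 W=0
Move 8: W@(1,2) -> caps B=0 W=0
Move 9: B@(3,3) -> caps B=0 W=0
Move 10: W@(1,0) -> caps B=0 W=0
Move 11: B@(2,0) -> caps B=1 W=0

Answer: 1 0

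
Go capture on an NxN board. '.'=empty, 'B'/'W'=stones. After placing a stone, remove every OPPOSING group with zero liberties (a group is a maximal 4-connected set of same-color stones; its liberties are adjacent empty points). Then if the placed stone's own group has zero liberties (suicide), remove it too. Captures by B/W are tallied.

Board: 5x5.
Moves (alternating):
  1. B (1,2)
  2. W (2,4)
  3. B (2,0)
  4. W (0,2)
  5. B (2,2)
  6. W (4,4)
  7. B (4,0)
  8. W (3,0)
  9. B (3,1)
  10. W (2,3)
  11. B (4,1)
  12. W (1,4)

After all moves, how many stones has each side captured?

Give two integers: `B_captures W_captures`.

Move 1: B@(1,2) -> caps B=0 W=0
Move 2: W@(2,4) -> caps B=0 W=0
Move 3: B@(2,0) -> caps B=0 W=0
Move 4: W@(0,2) -> caps B=0 W=0
Move 5: B@(2,2) -> caps B=0 W=0
Move 6: W@(4,4) -> caps B=0 W=0
Move 7: B@(4,0) -> caps B=0 W=0
Move 8: W@(3,0) -> caps B=0 W=0
Move 9: B@(3,1) -> caps B=1 W=0
Move 10: W@(2,3) -> caps B=1 W=0
Move 11: B@(4,1) -> caps B=1 W=0
Move 12: W@(1,4) -> caps B=1 W=0

Answer: 1 0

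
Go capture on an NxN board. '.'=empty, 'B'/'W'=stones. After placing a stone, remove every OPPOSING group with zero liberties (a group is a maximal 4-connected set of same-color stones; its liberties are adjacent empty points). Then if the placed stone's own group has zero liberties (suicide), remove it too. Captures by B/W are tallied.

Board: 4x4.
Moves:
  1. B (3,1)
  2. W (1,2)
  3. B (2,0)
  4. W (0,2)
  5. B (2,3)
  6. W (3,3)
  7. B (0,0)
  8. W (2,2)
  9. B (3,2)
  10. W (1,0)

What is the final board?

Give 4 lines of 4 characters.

Answer: B.W.
W.W.
B.WB
.BB.

Derivation:
Move 1: B@(3,1) -> caps B=0 W=0
Move 2: W@(1,2) -> caps B=0 W=0
Move 3: B@(2,0) -> caps B=0 W=0
Move 4: W@(0,2) -> caps B=0 W=0
Move 5: B@(2,3) -> caps B=0 W=0
Move 6: W@(3,3) -> caps B=0 W=0
Move 7: B@(0,0) -> caps B=0 W=0
Move 8: W@(2,2) -> caps B=0 W=0
Move 9: B@(3,2) -> caps B=1 W=0
Move 10: W@(1,0) -> caps B=1 W=0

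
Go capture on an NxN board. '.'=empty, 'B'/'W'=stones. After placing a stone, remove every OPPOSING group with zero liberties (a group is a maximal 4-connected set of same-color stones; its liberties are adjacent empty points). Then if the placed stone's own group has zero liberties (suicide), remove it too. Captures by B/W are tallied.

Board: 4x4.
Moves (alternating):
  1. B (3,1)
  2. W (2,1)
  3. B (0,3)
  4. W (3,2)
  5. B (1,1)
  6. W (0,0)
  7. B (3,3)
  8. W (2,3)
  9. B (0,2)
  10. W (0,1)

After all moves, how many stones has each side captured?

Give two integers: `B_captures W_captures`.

Move 1: B@(3,1) -> caps B=0 W=0
Move 2: W@(2,1) -> caps B=0 W=0
Move 3: B@(0,3) -> caps B=0 W=0
Move 4: W@(3,2) -> caps B=0 W=0
Move 5: B@(1,1) -> caps B=0 W=0
Move 6: W@(0,0) -> caps B=0 W=0
Move 7: B@(3,3) -> caps B=0 W=0
Move 8: W@(2,3) -> caps B=0 W=1
Move 9: B@(0,2) -> caps B=0 W=1
Move 10: W@(0,1) -> caps B=0 W=1

Answer: 0 1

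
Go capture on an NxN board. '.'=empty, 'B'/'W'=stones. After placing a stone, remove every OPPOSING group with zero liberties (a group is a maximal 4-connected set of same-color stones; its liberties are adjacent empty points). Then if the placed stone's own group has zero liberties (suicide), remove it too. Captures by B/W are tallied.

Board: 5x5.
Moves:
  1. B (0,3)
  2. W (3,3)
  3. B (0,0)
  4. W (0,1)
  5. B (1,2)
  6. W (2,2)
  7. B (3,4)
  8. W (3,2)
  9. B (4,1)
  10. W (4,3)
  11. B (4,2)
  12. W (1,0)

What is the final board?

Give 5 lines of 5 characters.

Move 1: B@(0,3) -> caps B=0 W=0
Move 2: W@(3,3) -> caps B=0 W=0
Move 3: B@(0,0) -> caps B=0 W=0
Move 4: W@(0,1) -> caps B=0 W=0
Move 5: B@(1,2) -> caps B=0 W=0
Move 6: W@(2,2) -> caps B=0 W=0
Move 7: B@(3,4) -> caps B=0 W=0
Move 8: W@(3,2) -> caps B=0 W=0
Move 9: B@(4,1) -> caps B=0 W=0
Move 10: W@(4,3) -> caps B=0 W=0
Move 11: B@(4,2) -> caps B=0 W=0
Move 12: W@(1,0) -> caps B=0 W=1

Answer: .W.B.
W.B..
..W..
..WWB
.BBW.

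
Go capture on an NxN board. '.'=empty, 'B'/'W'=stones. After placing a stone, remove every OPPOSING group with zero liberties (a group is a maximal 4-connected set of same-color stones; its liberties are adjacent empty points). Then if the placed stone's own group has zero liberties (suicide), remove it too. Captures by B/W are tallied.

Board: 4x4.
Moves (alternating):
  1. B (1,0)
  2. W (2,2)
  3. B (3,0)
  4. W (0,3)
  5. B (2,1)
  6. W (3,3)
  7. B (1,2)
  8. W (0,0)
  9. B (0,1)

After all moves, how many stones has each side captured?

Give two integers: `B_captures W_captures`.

Answer: 1 0

Derivation:
Move 1: B@(1,0) -> caps B=0 W=0
Move 2: W@(2,2) -> caps B=0 W=0
Move 3: B@(3,0) -> caps B=0 W=0
Move 4: W@(0,3) -> caps B=0 W=0
Move 5: B@(2,1) -> caps B=0 W=0
Move 6: W@(3,3) -> caps B=0 W=0
Move 7: B@(1,2) -> caps B=0 W=0
Move 8: W@(0,0) -> caps B=0 W=0
Move 9: B@(0,1) -> caps B=1 W=0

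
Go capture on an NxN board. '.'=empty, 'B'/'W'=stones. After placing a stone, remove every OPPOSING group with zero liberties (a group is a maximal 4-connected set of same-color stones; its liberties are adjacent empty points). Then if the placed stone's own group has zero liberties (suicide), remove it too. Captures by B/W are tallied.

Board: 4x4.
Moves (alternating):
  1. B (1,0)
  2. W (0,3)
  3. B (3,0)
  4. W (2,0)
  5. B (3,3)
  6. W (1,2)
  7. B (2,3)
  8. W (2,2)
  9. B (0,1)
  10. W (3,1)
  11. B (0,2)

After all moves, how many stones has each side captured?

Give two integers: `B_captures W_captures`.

Answer: 0 1

Derivation:
Move 1: B@(1,0) -> caps B=0 W=0
Move 2: W@(0,3) -> caps B=0 W=0
Move 3: B@(3,0) -> caps B=0 W=0
Move 4: W@(2,0) -> caps B=0 W=0
Move 5: B@(3,3) -> caps B=0 W=0
Move 6: W@(1,2) -> caps B=0 W=0
Move 7: B@(2,3) -> caps B=0 W=0
Move 8: W@(2,2) -> caps B=0 W=0
Move 9: B@(0,1) -> caps B=0 W=0
Move 10: W@(3,1) -> caps B=0 W=1
Move 11: B@(0,2) -> caps B=0 W=1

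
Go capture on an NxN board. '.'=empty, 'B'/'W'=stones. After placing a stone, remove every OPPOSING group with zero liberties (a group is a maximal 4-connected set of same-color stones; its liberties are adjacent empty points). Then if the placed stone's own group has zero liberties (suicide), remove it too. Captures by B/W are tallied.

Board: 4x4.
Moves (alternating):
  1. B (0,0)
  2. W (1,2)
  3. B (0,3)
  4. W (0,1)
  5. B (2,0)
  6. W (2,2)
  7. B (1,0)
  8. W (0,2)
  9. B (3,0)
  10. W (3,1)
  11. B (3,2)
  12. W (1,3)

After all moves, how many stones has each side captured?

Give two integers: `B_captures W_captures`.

Move 1: B@(0,0) -> caps B=0 W=0
Move 2: W@(1,2) -> caps B=0 W=0
Move 3: B@(0,3) -> caps B=0 W=0
Move 4: W@(0,1) -> caps B=0 W=0
Move 5: B@(2,0) -> caps B=0 W=0
Move 6: W@(2,2) -> caps B=0 W=0
Move 7: B@(1,0) -> caps B=0 W=0
Move 8: W@(0,2) -> caps B=0 W=0
Move 9: B@(3,0) -> caps B=0 W=0
Move 10: W@(3,1) -> caps B=0 W=0
Move 11: B@(3,2) -> caps B=0 W=0
Move 12: W@(1,3) -> caps B=0 W=1

Answer: 0 1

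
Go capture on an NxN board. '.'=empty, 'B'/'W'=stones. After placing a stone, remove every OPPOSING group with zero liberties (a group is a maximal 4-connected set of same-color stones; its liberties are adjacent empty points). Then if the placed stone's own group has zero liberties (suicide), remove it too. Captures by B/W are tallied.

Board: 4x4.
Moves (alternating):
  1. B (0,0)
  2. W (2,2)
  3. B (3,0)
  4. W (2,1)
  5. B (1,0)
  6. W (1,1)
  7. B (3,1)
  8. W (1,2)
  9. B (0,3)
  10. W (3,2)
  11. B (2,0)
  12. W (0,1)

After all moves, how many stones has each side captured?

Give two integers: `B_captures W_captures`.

Answer: 0 5

Derivation:
Move 1: B@(0,0) -> caps B=0 W=0
Move 2: W@(2,2) -> caps B=0 W=0
Move 3: B@(3,0) -> caps B=0 W=0
Move 4: W@(2,1) -> caps B=0 W=0
Move 5: B@(1,0) -> caps B=0 W=0
Move 6: W@(1,1) -> caps B=0 W=0
Move 7: B@(3,1) -> caps B=0 W=0
Move 8: W@(1,2) -> caps B=0 W=0
Move 9: B@(0,3) -> caps B=0 W=0
Move 10: W@(3,2) -> caps B=0 W=0
Move 11: B@(2,0) -> caps B=0 W=0
Move 12: W@(0,1) -> caps B=0 W=5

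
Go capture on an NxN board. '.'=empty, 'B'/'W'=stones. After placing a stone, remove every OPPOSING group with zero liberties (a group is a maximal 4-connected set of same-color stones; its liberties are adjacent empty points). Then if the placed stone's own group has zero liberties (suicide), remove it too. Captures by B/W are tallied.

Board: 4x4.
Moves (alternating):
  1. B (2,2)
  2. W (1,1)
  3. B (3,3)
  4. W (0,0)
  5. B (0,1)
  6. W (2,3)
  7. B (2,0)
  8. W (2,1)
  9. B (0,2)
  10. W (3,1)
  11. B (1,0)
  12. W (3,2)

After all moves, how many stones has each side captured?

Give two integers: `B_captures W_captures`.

Answer: 1 1

Derivation:
Move 1: B@(2,2) -> caps B=0 W=0
Move 2: W@(1,1) -> caps B=0 W=0
Move 3: B@(3,3) -> caps B=0 W=0
Move 4: W@(0,0) -> caps B=0 W=0
Move 5: B@(0,1) -> caps B=0 W=0
Move 6: W@(2,3) -> caps B=0 W=0
Move 7: B@(2,0) -> caps B=0 W=0
Move 8: W@(2,1) -> caps B=0 W=0
Move 9: B@(0,2) -> caps B=0 W=0
Move 10: W@(3,1) -> caps B=0 W=0
Move 11: B@(1,0) -> caps B=1 W=0
Move 12: W@(3,2) -> caps B=1 W=1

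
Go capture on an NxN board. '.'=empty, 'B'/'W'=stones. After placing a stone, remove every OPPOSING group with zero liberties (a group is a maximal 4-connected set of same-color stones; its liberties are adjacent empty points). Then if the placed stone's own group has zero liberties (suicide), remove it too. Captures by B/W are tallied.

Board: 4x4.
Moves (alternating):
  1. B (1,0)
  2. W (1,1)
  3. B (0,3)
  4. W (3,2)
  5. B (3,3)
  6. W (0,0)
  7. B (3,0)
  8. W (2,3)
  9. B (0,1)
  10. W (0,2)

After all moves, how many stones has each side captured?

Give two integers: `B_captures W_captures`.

Move 1: B@(1,0) -> caps B=0 W=0
Move 2: W@(1,1) -> caps B=0 W=0
Move 3: B@(0,3) -> caps B=0 W=0
Move 4: W@(3,2) -> caps B=0 W=0
Move 5: B@(3,3) -> caps B=0 W=0
Move 6: W@(0,0) -> caps B=0 W=0
Move 7: B@(3,0) -> caps B=0 W=0
Move 8: W@(2,3) -> caps B=0 W=1
Move 9: B@(0,1) -> caps B=1 W=1
Move 10: W@(0,2) -> caps B=1 W=1

Answer: 1 1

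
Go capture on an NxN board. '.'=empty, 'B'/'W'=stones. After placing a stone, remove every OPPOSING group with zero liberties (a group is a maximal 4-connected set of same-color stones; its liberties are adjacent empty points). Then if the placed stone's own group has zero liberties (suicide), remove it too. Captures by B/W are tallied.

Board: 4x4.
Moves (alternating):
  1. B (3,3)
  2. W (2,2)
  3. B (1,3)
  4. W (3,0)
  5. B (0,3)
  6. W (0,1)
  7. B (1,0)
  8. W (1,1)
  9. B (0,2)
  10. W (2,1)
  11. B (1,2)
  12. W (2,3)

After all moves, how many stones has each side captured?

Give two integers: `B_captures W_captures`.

Move 1: B@(3,3) -> caps B=0 W=0
Move 2: W@(2,2) -> caps B=0 W=0
Move 3: B@(1,3) -> caps B=0 W=0
Move 4: W@(3,0) -> caps B=0 W=0
Move 5: B@(0,3) -> caps B=0 W=0
Move 6: W@(0,1) -> caps B=0 W=0
Move 7: B@(1,0) -> caps B=0 W=0
Move 8: W@(1,1) -> caps B=0 W=0
Move 9: B@(0,2) -> caps B=0 W=0
Move 10: W@(2,1) -> caps B=0 W=0
Move 11: B@(1,2) -> caps B=0 W=0
Move 12: W@(2,3) -> caps B=0 W=4

Answer: 0 4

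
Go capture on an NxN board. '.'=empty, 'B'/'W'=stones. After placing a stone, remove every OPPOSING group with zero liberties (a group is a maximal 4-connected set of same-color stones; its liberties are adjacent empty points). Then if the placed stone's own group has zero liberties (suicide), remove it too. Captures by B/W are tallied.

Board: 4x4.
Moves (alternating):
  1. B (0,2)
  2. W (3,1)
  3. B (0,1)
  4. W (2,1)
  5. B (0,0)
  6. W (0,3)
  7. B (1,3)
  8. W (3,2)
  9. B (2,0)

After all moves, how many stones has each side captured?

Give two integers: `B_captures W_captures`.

Move 1: B@(0,2) -> caps B=0 W=0
Move 2: W@(3,1) -> caps B=0 W=0
Move 3: B@(0,1) -> caps B=0 W=0
Move 4: W@(2,1) -> caps B=0 W=0
Move 5: B@(0,0) -> caps B=0 W=0
Move 6: W@(0,3) -> caps B=0 W=0
Move 7: B@(1,3) -> caps B=1 W=0
Move 8: W@(3,2) -> caps B=1 W=0
Move 9: B@(2,0) -> caps B=1 W=0

Answer: 1 0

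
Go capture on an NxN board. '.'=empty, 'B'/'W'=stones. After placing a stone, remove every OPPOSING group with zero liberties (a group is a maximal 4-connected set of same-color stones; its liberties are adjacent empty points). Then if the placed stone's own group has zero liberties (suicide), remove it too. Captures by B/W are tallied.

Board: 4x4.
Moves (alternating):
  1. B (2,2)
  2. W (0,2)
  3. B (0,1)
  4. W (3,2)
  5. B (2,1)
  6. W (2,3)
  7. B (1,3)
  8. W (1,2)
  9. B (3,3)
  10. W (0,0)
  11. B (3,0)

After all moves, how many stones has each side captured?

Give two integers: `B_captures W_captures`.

Move 1: B@(2,2) -> caps B=0 W=0
Move 2: W@(0,2) -> caps B=0 W=0
Move 3: B@(0,1) -> caps B=0 W=0
Move 4: W@(3,2) -> caps B=0 W=0
Move 5: B@(2,1) -> caps B=0 W=0
Move 6: W@(2,3) -> caps B=0 W=0
Move 7: B@(1,3) -> caps B=0 W=0
Move 8: W@(1,2) -> caps B=0 W=0
Move 9: B@(3,3) -> caps B=1 W=0
Move 10: W@(0,0) -> caps B=1 W=0
Move 11: B@(3,0) -> caps B=1 W=0

Answer: 1 0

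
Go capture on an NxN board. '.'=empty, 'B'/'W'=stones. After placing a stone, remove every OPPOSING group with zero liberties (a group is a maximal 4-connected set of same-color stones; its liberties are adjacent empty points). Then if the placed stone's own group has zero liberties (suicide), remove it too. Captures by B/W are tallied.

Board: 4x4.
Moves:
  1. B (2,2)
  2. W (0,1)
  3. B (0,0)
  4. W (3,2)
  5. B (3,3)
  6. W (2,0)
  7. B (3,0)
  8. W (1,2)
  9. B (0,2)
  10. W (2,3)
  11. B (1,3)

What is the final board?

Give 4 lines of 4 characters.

Answer: BWB.
..WB
W.BW
B.W.

Derivation:
Move 1: B@(2,2) -> caps B=0 W=0
Move 2: W@(0,1) -> caps B=0 W=0
Move 3: B@(0,0) -> caps B=0 W=0
Move 4: W@(3,2) -> caps B=0 W=0
Move 5: B@(3,3) -> caps B=0 W=0
Move 6: W@(2,0) -> caps B=0 W=0
Move 7: B@(3,0) -> caps B=0 W=0
Move 8: W@(1,2) -> caps B=0 W=0
Move 9: B@(0,2) -> caps B=0 W=0
Move 10: W@(2,3) -> caps B=0 W=1
Move 11: B@(1,3) -> caps B=0 W=1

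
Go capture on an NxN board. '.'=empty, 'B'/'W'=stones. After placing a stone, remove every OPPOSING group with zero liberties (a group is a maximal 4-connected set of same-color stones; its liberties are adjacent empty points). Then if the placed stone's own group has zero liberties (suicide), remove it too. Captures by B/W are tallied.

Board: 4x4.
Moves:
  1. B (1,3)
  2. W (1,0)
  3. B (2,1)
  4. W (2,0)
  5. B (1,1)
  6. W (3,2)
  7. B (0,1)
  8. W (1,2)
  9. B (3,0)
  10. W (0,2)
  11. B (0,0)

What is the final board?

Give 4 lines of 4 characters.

Answer: BBW.
.BWB
.B..
B.W.

Derivation:
Move 1: B@(1,3) -> caps B=0 W=0
Move 2: W@(1,0) -> caps B=0 W=0
Move 3: B@(2,1) -> caps B=0 W=0
Move 4: W@(2,0) -> caps B=0 W=0
Move 5: B@(1,1) -> caps B=0 W=0
Move 6: W@(3,2) -> caps B=0 W=0
Move 7: B@(0,1) -> caps B=0 W=0
Move 8: W@(1,2) -> caps B=0 W=0
Move 9: B@(3,0) -> caps B=0 W=0
Move 10: W@(0,2) -> caps B=0 W=0
Move 11: B@(0,0) -> caps B=2 W=0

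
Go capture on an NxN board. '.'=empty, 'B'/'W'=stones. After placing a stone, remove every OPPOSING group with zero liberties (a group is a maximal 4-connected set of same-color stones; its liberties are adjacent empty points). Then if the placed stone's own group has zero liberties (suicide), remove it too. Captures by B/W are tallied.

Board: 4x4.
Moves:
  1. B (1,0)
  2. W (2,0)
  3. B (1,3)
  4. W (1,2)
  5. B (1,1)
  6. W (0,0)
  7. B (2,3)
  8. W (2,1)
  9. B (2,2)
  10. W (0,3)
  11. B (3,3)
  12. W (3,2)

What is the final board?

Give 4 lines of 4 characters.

Move 1: B@(1,0) -> caps B=0 W=0
Move 2: W@(2,0) -> caps B=0 W=0
Move 3: B@(1,3) -> caps B=0 W=0
Move 4: W@(1,2) -> caps B=0 W=0
Move 5: B@(1,1) -> caps B=0 W=0
Move 6: W@(0,0) -> caps B=0 W=0
Move 7: B@(2,3) -> caps B=0 W=0
Move 8: W@(2,1) -> caps B=0 W=0
Move 9: B@(2,2) -> caps B=0 W=0
Move 10: W@(0,3) -> caps B=0 W=0
Move 11: B@(3,3) -> caps B=0 W=0
Move 12: W@(3,2) -> caps B=0 W=4

Answer: W..W
BBW.
WW..
..W.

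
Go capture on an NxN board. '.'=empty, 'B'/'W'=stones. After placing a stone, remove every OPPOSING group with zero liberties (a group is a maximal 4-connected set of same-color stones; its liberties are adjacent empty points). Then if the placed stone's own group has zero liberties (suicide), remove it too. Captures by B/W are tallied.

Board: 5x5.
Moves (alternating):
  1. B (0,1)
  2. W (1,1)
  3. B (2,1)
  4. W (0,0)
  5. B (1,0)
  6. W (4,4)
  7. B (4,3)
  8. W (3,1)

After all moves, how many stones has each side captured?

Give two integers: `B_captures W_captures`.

Move 1: B@(0,1) -> caps B=0 W=0
Move 2: W@(1,1) -> caps B=0 W=0
Move 3: B@(2,1) -> caps B=0 W=0
Move 4: W@(0,0) -> caps B=0 W=0
Move 5: B@(1,0) -> caps B=1 W=0
Move 6: W@(4,4) -> caps B=1 W=0
Move 7: B@(4,3) -> caps B=1 W=0
Move 8: W@(3,1) -> caps B=1 W=0

Answer: 1 0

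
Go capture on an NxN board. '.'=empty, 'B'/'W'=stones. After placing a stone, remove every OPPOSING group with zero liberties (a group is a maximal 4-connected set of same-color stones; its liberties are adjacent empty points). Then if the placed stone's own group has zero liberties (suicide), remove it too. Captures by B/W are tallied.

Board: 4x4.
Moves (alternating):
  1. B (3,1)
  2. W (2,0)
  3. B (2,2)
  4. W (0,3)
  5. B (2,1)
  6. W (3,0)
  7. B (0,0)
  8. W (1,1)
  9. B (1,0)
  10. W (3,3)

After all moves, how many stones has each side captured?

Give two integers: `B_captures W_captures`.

Answer: 2 0

Derivation:
Move 1: B@(3,1) -> caps B=0 W=0
Move 2: W@(2,0) -> caps B=0 W=0
Move 3: B@(2,2) -> caps B=0 W=0
Move 4: W@(0,3) -> caps B=0 W=0
Move 5: B@(2,1) -> caps B=0 W=0
Move 6: W@(3,0) -> caps B=0 W=0
Move 7: B@(0,0) -> caps B=0 W=0
Move 8: W@(1,1) -> caps B=0 W=0
Move 9: B@(1,0) -> caps B=2 W=0
Move 10: W@(3,3) -> caps B=2 W=0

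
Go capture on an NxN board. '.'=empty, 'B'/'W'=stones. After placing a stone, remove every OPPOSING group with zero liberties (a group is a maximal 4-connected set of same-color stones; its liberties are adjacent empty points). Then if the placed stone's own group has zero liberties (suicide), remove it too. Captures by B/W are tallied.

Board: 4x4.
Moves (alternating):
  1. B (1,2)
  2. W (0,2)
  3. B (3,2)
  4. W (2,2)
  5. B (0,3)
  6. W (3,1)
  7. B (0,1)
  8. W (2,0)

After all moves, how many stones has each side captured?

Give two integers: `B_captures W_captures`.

Move 1: B@(1,2) -> caps B=0 W=0
Move 2: W@(0,2) -> caps B=0 W=0
Move 3: B@(3,2) -> caps B=0 W=0
Move 4: W@(2,2) -> caps B=0 W=0
Move 5: B@(0,3) -> caps B=0 W=0
Move 6: W@(3,1) -> caps B=0 W=0
Move 7: B@(0,1) -> caps B=1 W=0
Move 8: W@(2,0) -> caps B=1 W=0

Answer: 1 0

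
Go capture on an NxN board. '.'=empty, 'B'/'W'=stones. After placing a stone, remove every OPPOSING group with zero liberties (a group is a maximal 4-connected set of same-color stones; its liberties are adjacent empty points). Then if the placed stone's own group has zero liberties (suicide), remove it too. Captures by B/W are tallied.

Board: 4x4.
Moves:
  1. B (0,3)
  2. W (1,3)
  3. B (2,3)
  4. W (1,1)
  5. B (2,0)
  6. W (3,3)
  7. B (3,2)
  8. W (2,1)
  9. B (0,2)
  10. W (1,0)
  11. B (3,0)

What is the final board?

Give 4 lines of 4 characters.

Move 1: B@(0,3) -> caps B=0 W=0
Move 2: W@(1,3) -> caps B=0 W=0
Move 3: B@(2,3) -> caps B=0 W=0
Move 4: W@(1,1) -> caps B=0 W=0
Move 5: B@(2,0) -> caps B=0 W=0
Move 6: W@(3,3) -> caps B=0 W=0
Move 7: B@(3,2) -> caps B=1 W=0
Move 8: W@(2,1) -> caps B=1 W=0
Move 9: B@(0,2) -> caps B=1 W=0
Move 10: W@(1,0) -> caps B=1 W=0
Move 11: B@(3,0) -> caps B=1 W=0

Answer: ..BB
WW.W
BW.B
B.B.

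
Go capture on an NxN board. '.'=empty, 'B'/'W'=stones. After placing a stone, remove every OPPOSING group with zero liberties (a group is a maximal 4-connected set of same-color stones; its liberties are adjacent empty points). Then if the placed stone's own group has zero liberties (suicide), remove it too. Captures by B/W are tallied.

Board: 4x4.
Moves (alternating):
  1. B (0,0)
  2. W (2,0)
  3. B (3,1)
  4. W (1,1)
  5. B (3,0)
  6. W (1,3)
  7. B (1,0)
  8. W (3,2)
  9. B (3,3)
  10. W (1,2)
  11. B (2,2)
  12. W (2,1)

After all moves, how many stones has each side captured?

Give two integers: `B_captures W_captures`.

Answer: 1 0

Derivation:
Move 1: B@(0,0) -> caps B=0 W=0
Move 2: W@(2,0) -> caps B=0 W=0
Move 3: B@(3,1) -> caps B=0 W=0
Move 4: W@(1,1) -> caps B=0 W=0
Move 5: B@(3,0) -> caps B=0 W=0
Move 6: W@(1,3) -> caps B=0 W=0
Move 7: B@(1,0) -> caps B=0 W=0
Move 8: W@(3,2) -> caps B=0 W=0
Move 9: B@(3,3) -> caps B=0 W=0
Move 10: W@(1,2) -> caps B=0 W=0
Move 11: B@(2,2) -> caps B=1 W=0
Move 12: W@(2,1) -> caps B=1 W=0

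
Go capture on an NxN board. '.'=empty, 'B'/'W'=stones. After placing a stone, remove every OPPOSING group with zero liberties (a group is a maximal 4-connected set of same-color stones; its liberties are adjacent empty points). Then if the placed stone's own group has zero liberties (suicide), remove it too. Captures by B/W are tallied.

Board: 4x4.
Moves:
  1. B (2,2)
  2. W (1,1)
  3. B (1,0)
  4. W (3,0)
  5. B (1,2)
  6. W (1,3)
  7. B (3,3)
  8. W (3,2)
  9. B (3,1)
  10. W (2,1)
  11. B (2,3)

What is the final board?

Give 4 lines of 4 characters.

Answer: ....
BWBW
.WBB
WB.B

Derivation:
Move 1: B@(2,2) -> caps B=0 W=0
Move 2: W@(1,1) -> caps B=0 W=0
Move 3: B@(1,0) -> caps B=0 W=0
Move 4: W@(3,0) -> caps B=0 W=0
Move 5: B@(1,2) -> caps B=0 W=0
Move 6: W@(1,3) -> caps B=0 W=0
Move 7: B@(3,3) -> caps B=0 W=0
Move 8: W@(3,2) -> caps B=0 W=0
Move 9: B@(3,1) -> caps B=1 W=0
Move 10: W@(2,1) -> caps B=1 W=0
Move 11: B@(2,3) -> caps B=1 W=0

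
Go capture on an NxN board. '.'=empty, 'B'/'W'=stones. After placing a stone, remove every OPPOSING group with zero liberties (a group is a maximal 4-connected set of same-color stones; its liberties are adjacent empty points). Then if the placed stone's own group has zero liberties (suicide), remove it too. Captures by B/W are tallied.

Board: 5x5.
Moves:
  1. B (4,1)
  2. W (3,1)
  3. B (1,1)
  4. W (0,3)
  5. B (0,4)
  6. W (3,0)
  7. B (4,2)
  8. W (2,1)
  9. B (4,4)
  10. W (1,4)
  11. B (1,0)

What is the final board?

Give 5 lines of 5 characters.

Answer: ...W.
BB..W
.W...
WW...
.BB.B

Derivation:
Move 1: B@(4,1) -> caps B=0 W=0
Move 2: W@(3,1) -> caps B=0 W=0
Move 3: B@(1,1) -> caps B=0 W=0
Move 4: W@(0,3) -> caps B=0 W=0
Move 5: B@(0,4) -> caps B=0 W=0
Move 6: W@(3,0) -> caps B=0 W=0
Move 7: B@(4,2) -> caps B=0 W=0
Move 8: W@(2,1) -> caps B=0 W=0
Move 9: B@(4,4) -> caps B=0 W=0
Move 10: W@(1,4) -> caps B=0 W=1
Move 11: B@(1,0) -> caps B=0 W=1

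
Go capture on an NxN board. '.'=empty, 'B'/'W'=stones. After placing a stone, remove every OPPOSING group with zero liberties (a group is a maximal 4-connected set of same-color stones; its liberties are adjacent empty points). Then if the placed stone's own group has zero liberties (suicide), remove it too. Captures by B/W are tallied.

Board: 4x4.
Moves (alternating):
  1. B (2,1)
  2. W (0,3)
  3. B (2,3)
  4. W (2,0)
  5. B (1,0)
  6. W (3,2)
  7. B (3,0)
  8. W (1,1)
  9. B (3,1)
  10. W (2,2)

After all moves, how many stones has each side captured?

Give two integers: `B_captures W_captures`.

Answer: 1 0

Derivation:
Move 1: B@(2,1) -> caps B=0 W=0
Move 2: W@(0,3) -> caps B=0 W=0
Move 3: B@(2,3) -> caps B=0 W=0
Move 4: W@(2,0) -> caps B=0 W=0
Move 5: B@(1,0) -> caps B=0 W=0
Move 6: W@(3,2) -> caps B=0 W=0
Move 7: B@(3,0) -> caps B=1 W=0
Move 8: W@(1,1) -> caps B=1 W=0
Move 9: B@(3,1) -> caps B=1 W=0
Move 10: W@(2,2) -> caps B=1 W=0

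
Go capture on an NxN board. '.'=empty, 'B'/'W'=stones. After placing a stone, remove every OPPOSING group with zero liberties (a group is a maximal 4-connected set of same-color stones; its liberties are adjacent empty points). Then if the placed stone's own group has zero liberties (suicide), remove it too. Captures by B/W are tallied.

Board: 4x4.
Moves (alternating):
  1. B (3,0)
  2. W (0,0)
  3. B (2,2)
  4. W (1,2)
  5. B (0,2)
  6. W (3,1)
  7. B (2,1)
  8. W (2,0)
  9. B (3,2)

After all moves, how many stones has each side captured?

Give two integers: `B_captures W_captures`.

Answer: 0 1

Derivation:
Move 1: B@(3,0) -> caps B=0 W=0
Move 2: W@(0,0) -> caps B=0 W=0
Move 3: B@(2,2) -> caps B=0 W=0
Move 4: W@(1,2) -> caps B=0 W=0
Move 5: B@(0,2) -> caps B=0 W=0
Move 6: W@(3,1) -> caps B=0 W=0
Move 7: B@(2,1) -> caps B=0 W=0
Move 8: W@(2,0) -> caps B=0 W=1
Move 9: B@(3,2) -> caps B=0 W=1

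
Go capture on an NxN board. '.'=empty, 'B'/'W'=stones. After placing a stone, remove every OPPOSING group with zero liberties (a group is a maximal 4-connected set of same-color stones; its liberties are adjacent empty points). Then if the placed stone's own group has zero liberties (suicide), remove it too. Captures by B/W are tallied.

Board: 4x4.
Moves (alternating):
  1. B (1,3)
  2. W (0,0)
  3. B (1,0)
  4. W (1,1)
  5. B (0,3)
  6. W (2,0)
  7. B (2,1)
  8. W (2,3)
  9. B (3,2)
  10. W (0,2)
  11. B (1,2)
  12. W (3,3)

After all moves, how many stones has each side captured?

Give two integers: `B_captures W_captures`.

Answer: 0 1

Derivation:
Move 1: B@(1,3) -> caps B=0 W=0
Move 2: W@(0,0) -> caps B=0 W=0
Move 3: B@(1,0) -> caps B=0 W=0
Move 4: W@(1,1) -> caps B=0 W=0
Move 5: B@(0,3) -> caps B=0 W=0
Move 6: W@(2,0) -> caps B=0 W=1
Move 7: B@(2,1) -> caps B=0 W=1
Move 8: W@(2,3) -> caps B=0 W=1
Move 9: B@(3,2) -> caps B=0 W=1
Move 10: W@(0,2) -> caps B=0 W=1
Move 11: B@(1,2) -> caps B=0 W=1
Move 12: W@(3,3) -> caps B=0 W=1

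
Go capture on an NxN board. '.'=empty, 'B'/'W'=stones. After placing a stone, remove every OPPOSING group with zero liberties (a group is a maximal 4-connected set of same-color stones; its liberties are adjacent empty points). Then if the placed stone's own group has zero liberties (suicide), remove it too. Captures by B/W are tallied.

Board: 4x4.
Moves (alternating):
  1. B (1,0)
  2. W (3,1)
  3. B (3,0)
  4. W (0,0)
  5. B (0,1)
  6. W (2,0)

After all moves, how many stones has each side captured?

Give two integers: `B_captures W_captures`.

Move 1: B@(1,0) -> caps B=0 W=0
Move 2: W@(3,1) -> caps B=0 W=0
Move 3: B@(3,0) -> caps B=0 W=0
Move 4: W@(0,0) -> caps B=0 W=0
Move 5: B@(0,1) -> caps B=1 W=0
Move 6: W@(2,0) -> caps B=1 W=1

Answer: 1 1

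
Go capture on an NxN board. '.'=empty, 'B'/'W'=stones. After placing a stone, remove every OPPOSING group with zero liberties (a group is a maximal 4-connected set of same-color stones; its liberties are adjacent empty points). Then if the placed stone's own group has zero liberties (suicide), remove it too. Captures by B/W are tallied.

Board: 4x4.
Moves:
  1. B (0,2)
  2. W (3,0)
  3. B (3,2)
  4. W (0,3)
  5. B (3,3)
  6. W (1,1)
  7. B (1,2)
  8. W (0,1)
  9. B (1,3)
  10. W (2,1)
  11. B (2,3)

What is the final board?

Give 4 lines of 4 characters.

Move 1: B@(0,2) -> caps B=0 W=0
Move 2: W@(3,0) -> caps B=0 W=0
Move 3: B@(3,2) -> caps B=0 W=0
Move 4: W@(0,3) -> caps B=0 W=0
Move 5: B@(3,3) -> caps B=0 W=0
Move 6: W@(1,1) -> caps B=0 W=0
Move 7: B@(1,2) -> caps B=0 W=0
Move 8: W@(0,1) -> caps B=0 W=0
Move 9: B@(1,3) -> caps B=1 W=0
Move 10: W@(2,1) -> caps B=1 W=0
Move 11: B@(2,3) -> caps B=1 W=0

Answer: .WB.
.WBB
.W.B
W.BB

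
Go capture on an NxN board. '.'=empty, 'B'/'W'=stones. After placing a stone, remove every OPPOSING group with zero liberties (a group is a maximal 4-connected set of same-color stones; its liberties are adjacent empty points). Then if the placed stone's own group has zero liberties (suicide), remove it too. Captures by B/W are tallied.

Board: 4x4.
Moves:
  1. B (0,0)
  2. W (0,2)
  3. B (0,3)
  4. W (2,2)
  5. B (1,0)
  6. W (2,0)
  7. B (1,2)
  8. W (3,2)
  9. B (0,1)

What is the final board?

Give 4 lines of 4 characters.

Move 1: B@(0,0) -> caps B=0 W=0
Move 2: W@(0,2) -> caps B=0 W=0
Move 3: B@(0,3) -> caps B=0 W=0
Move 4: W@(2,2) -> caps B=0 W=0
Move 5: B@(1,0) -> caps B=0 W=0
Move 6: W@(2,0) -> caps B=0 W=0
Move 7: B@(1,2) -> caps B=0 W=0
Move 8: W@(3,2) -> caps B=0 W=0
Move 9: B@(0,1) -> caps B=1 W=0

Answer: BB.B
B.B.
W.W.
..W.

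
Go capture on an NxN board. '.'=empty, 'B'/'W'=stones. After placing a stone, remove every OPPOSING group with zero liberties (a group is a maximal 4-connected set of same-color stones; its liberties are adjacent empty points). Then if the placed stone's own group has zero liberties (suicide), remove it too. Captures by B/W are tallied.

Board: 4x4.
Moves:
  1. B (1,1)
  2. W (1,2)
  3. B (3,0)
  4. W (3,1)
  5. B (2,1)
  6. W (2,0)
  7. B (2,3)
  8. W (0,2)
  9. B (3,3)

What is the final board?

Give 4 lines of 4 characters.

Answer: ..W.
.BW.
WB.B
.W.B

Derivation:
Move 1: B@(1,1) -> caps B=0 W=0
Move 2: W@(1,2) -> caps B=0 W=0
Move 3: B@(3,0) -> caps B=0 W=0
Move 4: W@(3,1) -> caps B=0 W=0
Move 5: B@(2,1) -> caps B=0 W=0
Move 6: W@(2,0) -> caps B=0 W=1
Move 7: B@(2,3) -> caps B=0 W=1
Move 8: W@(0,2) -> caps B=0 W=1
Move 9: B@(3,3) -> caps B=0 W=1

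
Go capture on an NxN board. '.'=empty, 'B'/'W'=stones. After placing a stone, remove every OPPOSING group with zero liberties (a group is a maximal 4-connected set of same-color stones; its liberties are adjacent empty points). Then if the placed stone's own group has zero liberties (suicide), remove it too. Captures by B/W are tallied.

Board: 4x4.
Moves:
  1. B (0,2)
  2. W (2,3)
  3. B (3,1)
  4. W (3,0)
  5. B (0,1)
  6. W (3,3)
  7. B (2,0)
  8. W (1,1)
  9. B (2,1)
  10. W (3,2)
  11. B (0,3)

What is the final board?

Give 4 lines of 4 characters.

Answer: .BBB
.W..
BB.W
.BWW

Derivation:
Move 1: B@(0,2) -> caps B=0 W=0
Move 2: W@(2,3) -> caps B=0 W=0
Move 3: B@(3,1) -> caps B=0 W=0
Move 4: W@(3,0) -> caps B=0 W=0
Move 5: B@(0,1) -> caps B=0 W=0
Move 6: W@(3,3) -> caps B=0 W=0
Move 7: B@(2,0) -> caps B=1 W=0
Move 8: W@(1,1) -> caps B=1 W=0
Move 9: B@(2,1) -> caps B=1 W=0
Move 10: W@(3,2) -> caps B=1 W=0
Move 11: B@(0,3) -> caps B=1 W=0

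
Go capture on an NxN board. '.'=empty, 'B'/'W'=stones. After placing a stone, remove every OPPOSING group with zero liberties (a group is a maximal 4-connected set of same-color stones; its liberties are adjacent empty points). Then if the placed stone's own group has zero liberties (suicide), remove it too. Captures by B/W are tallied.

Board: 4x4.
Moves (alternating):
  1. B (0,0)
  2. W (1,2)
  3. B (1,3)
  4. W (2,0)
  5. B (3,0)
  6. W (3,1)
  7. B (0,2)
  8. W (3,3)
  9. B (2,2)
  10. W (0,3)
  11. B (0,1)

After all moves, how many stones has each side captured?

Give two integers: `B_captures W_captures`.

Move 1: B@(0,0) -> caps B=0 W=0
Move 2: W@(1,2) -> caps B=0 W=0
Move 3: B@(1,3) -> caps B=0 W=0
Move 4: W@(2,0) -> caps B=0 W=0
Move 5: B@(3,0) -> caps B=0 W=0
Move 6: W@(3,1) -> caps B=0 W=1
Move 7: B@(0,2) -> caps B=0 W=1
Move 8: W@(3,3) -> caps B=0 W=1
Move 9: B@(2,2) -> caps B=0 W=1
Move 10: W@(0,3) -> caps B=0 W=1
Move 11: B@(0,1) -> caps B=0 W=1

Answer: 0 1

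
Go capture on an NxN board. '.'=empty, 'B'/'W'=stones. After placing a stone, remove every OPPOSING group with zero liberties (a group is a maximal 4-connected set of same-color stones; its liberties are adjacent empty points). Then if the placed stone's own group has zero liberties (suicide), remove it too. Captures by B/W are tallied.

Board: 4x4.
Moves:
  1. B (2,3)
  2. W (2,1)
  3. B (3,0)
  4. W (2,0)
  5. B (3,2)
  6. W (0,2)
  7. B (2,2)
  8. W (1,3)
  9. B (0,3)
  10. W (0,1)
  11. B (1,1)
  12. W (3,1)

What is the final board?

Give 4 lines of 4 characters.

Move 1: B@(2,3) -> caps B=0 W=0
Move 2: W@(2,1) -> caps B=0 W=0
Move 3: B@(3,0) -> caps B=0 W=0
Move 4: W@(2,0) -> caps B=0 W=0
Move 5: B@(3,2) -> caps B=0 W=0
Move 6: W@(0,2) -> caps B=0 W=0
Move 7: B@(2,2) -> caps B=0 W=0
Move 8: W@(1,3) -> caps B=0 W=0
Move 9: B@(0,3) -> caps B=0 W=0
Move 10: W@(0,1) -> caps B=0 W=0
Move 11: B@(1,1) -> caps B=0 W=0
Move 12: W@(3,1) -> caps B=0 W=1

Answer: .WW.
.B.W
WWBB
.WB.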